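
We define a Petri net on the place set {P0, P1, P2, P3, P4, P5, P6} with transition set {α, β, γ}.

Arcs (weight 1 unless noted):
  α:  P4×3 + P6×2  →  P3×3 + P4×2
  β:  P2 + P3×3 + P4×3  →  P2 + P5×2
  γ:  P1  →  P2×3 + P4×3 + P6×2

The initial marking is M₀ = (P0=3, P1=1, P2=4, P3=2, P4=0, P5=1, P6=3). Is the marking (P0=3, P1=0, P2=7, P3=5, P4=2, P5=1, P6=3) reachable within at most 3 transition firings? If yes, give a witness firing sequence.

YES — reachable via ⟨γ, α⟩ (2 firings)

step 1: fire γ:  (P0=3, P1=1, P2=4, P3=2, P4=0, P5=1, P6=3) → (P0=3, P1=0, P2=7, P3=2, P4=3, P5=1, P6=5)
step 2: fire α:  (P0=3, P1=0, P2=7, P3=2, P4=3, P5=1, P6=5) → (P0=3, P1=0, P2=7, P3=5, P4=2, P5=1, P6=3)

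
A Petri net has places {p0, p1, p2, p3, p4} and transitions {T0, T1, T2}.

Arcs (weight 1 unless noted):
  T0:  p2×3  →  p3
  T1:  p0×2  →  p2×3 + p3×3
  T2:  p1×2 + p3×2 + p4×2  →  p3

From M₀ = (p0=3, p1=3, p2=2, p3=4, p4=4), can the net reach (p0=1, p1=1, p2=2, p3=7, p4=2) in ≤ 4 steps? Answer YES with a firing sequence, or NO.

YES — reachable via ⟨T1, T0, T2⟩ (3 firings)

step 1: fire T1:  (p0=3, p1=3, p2=2, p3=4, p4=4) → (p0=1, p1=3, p2=5, p3=7, p4=4)
step 2: fire T0:  (p0=1, p1=3, p2=5, p3=7, p4=4) → (p0=1, p1=3, p2=2, p3=8, p4=4)
step 3: fire T2:  (p0=1, p1=3, p2=2, p3=8, p4=4) → (p0=1, p1=1, p2=2, p3=7, p4=2)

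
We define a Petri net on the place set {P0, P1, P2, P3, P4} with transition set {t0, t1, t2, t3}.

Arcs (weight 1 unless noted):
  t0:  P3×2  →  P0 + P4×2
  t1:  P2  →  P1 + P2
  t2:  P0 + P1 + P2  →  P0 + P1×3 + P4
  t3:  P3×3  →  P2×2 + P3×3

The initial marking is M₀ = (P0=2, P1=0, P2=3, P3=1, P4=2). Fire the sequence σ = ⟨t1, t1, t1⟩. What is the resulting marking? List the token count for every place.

step 1: fire t1:  (P0=2, P1=0, P2=3, P3=1, P4=2) → (P0=2, P1=1, P2=3, P3=1, P4=2)
step 2: fire t1:  (P0=2, P1=1, P2=3, P3=1, P4=2) → (P0=2, P1=2, P2=3, P3=1, P4=2)
step 3: fire t1:  (P0=2, P1=2, P2=3, P3=1, P4=2) → (P0=2, P1=3, P2=3, P3=1, P4=2)

(P0=2, P1=3, P2=3, P3=1, P4=2)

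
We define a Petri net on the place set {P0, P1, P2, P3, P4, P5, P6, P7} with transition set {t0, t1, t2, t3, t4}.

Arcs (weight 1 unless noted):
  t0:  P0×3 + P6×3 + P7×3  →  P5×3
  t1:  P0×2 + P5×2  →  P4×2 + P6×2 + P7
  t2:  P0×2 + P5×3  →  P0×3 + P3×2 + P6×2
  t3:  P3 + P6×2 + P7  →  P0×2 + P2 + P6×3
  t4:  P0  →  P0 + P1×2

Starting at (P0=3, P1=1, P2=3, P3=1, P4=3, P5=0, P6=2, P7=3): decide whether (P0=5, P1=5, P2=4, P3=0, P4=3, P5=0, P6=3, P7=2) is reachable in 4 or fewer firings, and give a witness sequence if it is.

YES — reachable via ⟨t3, t4, t4⟩ (3 firings)

step 1: fire t3:  (P0=3, P1=1, P2=3, P3=1, P4=3, P5=0, P6=2, P7=3) → (P0=5, P1=1, P2=4, P3=0, P4=3, P5=0, P6=3, P7=2)
step 2: fire t4:  (P0=5, P1=1, P2=4, P3=0, P4=3, P5=0, P6=3, P7=2) → (P0=5, P1=3, P2=4, P3=0, P4=3, P5=0, P6=3, P7=2)
step 3: fire t4:  (P0=5, P1=3, P2=4, P3=0, P4=3, P5=0, P6=3, P7=2) → (P0=5, P1=5, P2=4, P3=0, P4=3, P5=0, P6=3, P7=2)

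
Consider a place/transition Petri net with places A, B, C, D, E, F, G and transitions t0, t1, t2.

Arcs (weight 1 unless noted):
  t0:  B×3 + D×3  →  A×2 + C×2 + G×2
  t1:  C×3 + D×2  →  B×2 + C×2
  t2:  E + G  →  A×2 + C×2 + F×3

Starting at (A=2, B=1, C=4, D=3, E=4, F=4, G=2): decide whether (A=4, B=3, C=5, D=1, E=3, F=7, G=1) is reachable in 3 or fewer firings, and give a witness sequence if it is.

YES — reachable via ⟨t1, t2⟩ (2 firings)

step 1: fire t1:  (A=2, B=1, C=4, D=3, E=4, F=4, G=2) → (A=2, B=3, C=3, D=1, E=4, F=4, G=2)
step 2: fire t2:  (A=2, B=3, C=3, D=1, E=4, F=4, G=2) → (A=4, B=3, C=5, D=1, E=3, F=7, G=1)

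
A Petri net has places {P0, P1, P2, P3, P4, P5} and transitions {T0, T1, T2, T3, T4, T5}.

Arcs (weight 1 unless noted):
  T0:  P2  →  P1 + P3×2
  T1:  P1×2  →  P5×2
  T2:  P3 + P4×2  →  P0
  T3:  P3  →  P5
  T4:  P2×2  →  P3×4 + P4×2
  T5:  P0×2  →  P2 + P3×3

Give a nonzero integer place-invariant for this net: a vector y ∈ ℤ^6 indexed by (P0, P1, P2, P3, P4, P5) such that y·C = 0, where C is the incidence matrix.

y = (P0:3, P1:1, P2:3, P3:1, P4:1, P5:1)

Incidence matrix C (rows=places, cols=transitions):
       T0   T1   T2   T3   T4   T5
   P0   0    0    1    0    0   -2
   P1   1   -2    0    0    0    0
   P2  -1    0    0    0   -2    1
   P3   2    0   -1   -1    4    3
   P4   0    0   -2    0    2    0
   P5   0    2    0    1    0    0

Candidate y = [3, 1, 3, 1, 1, 1]; check y·C column-wise:
  col T0: 3·0 + 1·1 + 3·-1 + 1·2 + 1·0 + 1·0 = 0
  col T1: 3·0 + 1·-2 + 3·0 + 1·0 + 1·0 + 1·2 = 0
  col T2: 3·1 + 1·0 + 3·0 + 1·-1 + 1·-2 + 1·0 = 0
  col T3: 3·0 + 1·0 + 3·0 + 1·-1 + 1·0 + 1·1 = 0
  col T4: 3·0 + 1·0 + 3·-2 + 1·4 + 1·2 + 1·0 = 0
  col T5: 3·-2 + 1·0 + 3·1 + 1·3 + 1·0 + 1·0 = 0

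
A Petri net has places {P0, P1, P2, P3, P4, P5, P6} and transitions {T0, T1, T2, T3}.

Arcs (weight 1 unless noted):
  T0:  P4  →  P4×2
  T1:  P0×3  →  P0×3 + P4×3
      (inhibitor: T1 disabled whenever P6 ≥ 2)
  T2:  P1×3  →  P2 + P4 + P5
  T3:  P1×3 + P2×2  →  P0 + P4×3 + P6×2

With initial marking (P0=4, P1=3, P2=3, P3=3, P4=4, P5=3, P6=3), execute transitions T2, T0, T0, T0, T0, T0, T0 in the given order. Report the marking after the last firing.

(P0=4, P1=0, P2=4, P3=3, P4=11, P5=4, P6=3)

step 1: fire T2:  (P0=4, P1=3, P2=3, P3=3, P4=4, P5=3, P6=3) → (P0=4, P1=0, P2=4, P3=3, P4=5, P5=4, P6=3)
step 2: fire T0:  (P0=4, P1=0, P2=4, P3=3, P4=5, P5=4, P6=3) → (P0=4, P1=0, P2=4, P3=3, P4=6, P5=4, P6=3)
step 3: fire T0:  (P0=4, P1=0, P2=4, P3=3, P4=6, P5=4, P6=3) → (P0=4, P1=0, P2=4, P3=3, P4=7, P5=4, P6=3)
step 4: fire T0:  (P0=4, P1=0, P2=4, P3=3, P4=7, P5=4, P6=3) → (P0=4, P1=0, P2=4, P3=3, P4=8, P5=4, P6=3)
step 5: fire T0:  (P0=4, P1=0, P2=4, P3=3, P4=8, P5=4, P6=3) → (P0=4, P1=0, P2=4, P3=3, P4=9, P5=4, P6=3)
step 6: fire T0:  (P0=4, P1=0, P2=4, P3=3, P4=9, P5=4, P6=3) → (P0=4, P1=0, P2=4, P3=3, P4=10, P5=4, P6=3)
step 7: fire T0:  (P0=4, P1=0, P2=4, P3=3, P4=10, P5=4, P6=3) → (P0=4, P1=0, P2=4, P3=3, P4=11, P5=4, P6=3)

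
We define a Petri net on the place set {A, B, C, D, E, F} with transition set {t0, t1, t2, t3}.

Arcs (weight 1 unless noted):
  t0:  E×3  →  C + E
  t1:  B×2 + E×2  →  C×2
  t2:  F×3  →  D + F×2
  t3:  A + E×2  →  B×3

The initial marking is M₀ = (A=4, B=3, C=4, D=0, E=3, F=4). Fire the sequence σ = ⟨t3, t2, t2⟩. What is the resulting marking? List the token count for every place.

step 1: fire t3:  (A=4, B=3, C=4, D=0, E=3, F=4) → (A=3, B=6, C=4, D=0, E=1, F=4)
step 2: fire t2:  (A=3, B=6, C=4, D=0, E=1, F=4) → (A=3, B=6, C=4, D=1, E=1, F=3)
step 3: fire t2:  (A=3, B=6, C=4, D=1, E=1, F=3) → (A=3, B=6, C=4, D=2, E=1, F=2)

(A=3, B=6, C=4, D=2, E=1, F=2)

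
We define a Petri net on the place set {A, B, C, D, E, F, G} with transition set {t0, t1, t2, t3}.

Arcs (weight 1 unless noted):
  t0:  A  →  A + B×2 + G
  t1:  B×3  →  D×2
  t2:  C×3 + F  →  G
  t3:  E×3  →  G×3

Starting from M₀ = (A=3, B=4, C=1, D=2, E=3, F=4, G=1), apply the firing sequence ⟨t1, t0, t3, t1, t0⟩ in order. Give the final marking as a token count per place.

step 1: fire t1:  (A=3, B=4, C=1, D=2, E=3, F=4, G=1) → (A=3, B=1, C=1, D=4, E=3, F=4, G=1)
step 2: fire t0:  (A=3, B=1, C=1, D=4, E=3, F=4, G=1) → (A=3, B=3, C=1, D=4, E=3, F=4, G=2)
step 3: fire t3:  (A=3, B=3, C=1, D=4, E=3, F=4, G=2) → (A=3, B=3, C=1, D=4, E=0, F=4, G=5)
step 4: fire t1:  (A=3, B=3, C=1, D=4, E=0, F=4, G=5) → (A=3, B=0, C=1, D=6, E=0, F=4, G=5)
step 5: fire t0:  (A=3, B=0, C=1, D=6, E=0, F=4, G=5) → (A=3, B=2, C=1, D=6, E=0, F=4, G=6)

(A=3, B=2, C=1, D=6, E=0, F=4, G=6)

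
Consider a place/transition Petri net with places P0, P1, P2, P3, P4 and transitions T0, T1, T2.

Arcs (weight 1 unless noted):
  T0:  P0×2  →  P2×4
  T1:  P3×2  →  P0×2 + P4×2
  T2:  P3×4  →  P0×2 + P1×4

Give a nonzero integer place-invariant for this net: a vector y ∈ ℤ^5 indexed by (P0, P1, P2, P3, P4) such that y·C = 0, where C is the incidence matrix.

y = (P0:2, P1:1, P2:1, P3:2, P4:0)

Incidence matrix C (rows=places, cols=transitions):
       T0   T1   T2
   P0  -2    2    2
   P1   0    0    4
   P2   4    0    0
   P3   0   -2   -4
   P4   0    2    0

Candidate y = [2, 1, 1, 2, 0]; check y·C column-wise:
  col T0: 2·-2 + 1·0 + 1·4 + 2·0 = 0
  col T1: 2·2 + 1·0 + 1·0 + 2·-2 + 0·2 = 0
  col T2: 2·2 + 1·4 + 1·0 + 2·-4 = 0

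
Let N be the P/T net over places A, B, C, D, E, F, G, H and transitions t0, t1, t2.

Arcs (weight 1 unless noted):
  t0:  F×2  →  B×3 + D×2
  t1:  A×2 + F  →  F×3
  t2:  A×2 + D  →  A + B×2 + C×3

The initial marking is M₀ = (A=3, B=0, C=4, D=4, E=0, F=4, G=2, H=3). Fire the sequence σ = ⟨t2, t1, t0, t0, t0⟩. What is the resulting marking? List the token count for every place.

step 1: fire t2:  (A=3, B=0, C=4, D=4, E=0, F=4, G=2, H=3) → (A=2, B=2, C=7, D=3, E=0, F=4, G=2, H=3)
step 2: fire t1:  (A=2, B=2, C=7, D=3, E=0, F=4, G=2, H=3) → (A=0, B=2, C=7, D=3, E=0, F=6, G=2, H=3)
step 3: fire t0:  (A=0, B=2, C=7, D=3, E=0, F=6, G=2, H=3) → (A=0, B=5, C=7, D=5, E=0, F=4, G=2, H=3)
step 4: fire t0:  (A=0, B=5, C=7, D=5, E=0, F=4, G=2, H=3) → (A=0, B=8, C=7, D=7, E=0, F=2, G=2, H=3)
step 5: fire t0:  (A=0, B=8, C=7, D=7, E=0, F=2, G=2, H=3) → (A=0, B=11, C=7, D=9, E=0, F=0, G=2, H=3)

(A=0, B=11, C=7, D=9, E=0, F=0, G=2, H=3)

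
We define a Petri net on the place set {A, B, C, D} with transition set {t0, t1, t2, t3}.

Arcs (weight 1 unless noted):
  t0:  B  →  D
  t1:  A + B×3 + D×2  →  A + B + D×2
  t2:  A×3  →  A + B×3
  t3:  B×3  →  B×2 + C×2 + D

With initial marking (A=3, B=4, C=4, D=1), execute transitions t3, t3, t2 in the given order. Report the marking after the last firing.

step 1: fire t3:  (A=3, B=4, C=4, D=1) → (A=3, B=3, C=6, D=2)
step 2: fire t3:  (A=3, B=3, C=6, D=2) → (A=3, B=2, C=8, D=3)
step 3: fire t2:  (A=3, B=2, C=8, D=3) → (A=1, B=5, C=8, D=3)

(A=1, B=5, C=8, D=3)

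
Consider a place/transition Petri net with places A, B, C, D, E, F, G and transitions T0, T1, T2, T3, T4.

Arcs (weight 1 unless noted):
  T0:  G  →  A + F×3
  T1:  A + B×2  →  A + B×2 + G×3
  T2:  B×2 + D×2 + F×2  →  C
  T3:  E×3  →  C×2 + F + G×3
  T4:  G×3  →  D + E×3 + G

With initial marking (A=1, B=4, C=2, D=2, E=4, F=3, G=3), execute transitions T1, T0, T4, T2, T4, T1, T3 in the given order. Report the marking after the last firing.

step 1: fire T1:  (A=1, B=4, C=2, D=2, E=4, F=3, G=3) → (A=1, B=4, C=2, D=2, E=4, F=3, G=6)
step 2: fire T0:  (A=1, B=4, C=2, D=2, E=4, F=3, G=6) → (A=2, B=4, C=2, D=2, E=4, F=6, G=5)
step 3: fire T4:  (A=2, B=4, C=2, D=2, E=4, F=6, G=5) → (A=2, B=4, C=2, D=3, E=7, F=6, G=3)
step 4: fire T2:  (A=2, B=4, C=2, D=3, E=7, F=6, G=3) → (A=2, B=2, C=3, D=1, E=7, F=4, G=3)
step 5: fire T4:  (A=2, B=2, C=3, D=1, E=7, F=4, G=3) → (A=2, B=2, C=3, D=2, E=10, F=4, G=1)
step 6: fire T1:  (A=2, B=2, C=3, D=2, E=10, F=4, G=1) → (A=2, B=2, C=3, D=2, E=10, F=4, G=4)
step 7: fire T3:  (A=2, B=2, C=3, D=2, E=10, F=4, G=4) → (A=2, B=2, C=5, D=2, E=7, F=5, G=7)

(A=2, B=2, C=5, D=2, E=7, F=5, G=7)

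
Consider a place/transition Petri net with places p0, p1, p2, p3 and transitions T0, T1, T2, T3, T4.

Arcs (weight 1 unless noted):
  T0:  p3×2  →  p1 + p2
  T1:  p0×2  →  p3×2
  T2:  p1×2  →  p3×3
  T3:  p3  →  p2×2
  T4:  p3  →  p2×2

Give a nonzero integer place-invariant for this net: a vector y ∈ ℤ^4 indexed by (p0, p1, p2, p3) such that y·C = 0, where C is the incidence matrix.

y = (p0:2, p1:3, p2:1, p3:2)

Incidence matrix C (rows=places, cols=transitions):
       T0   T1   T2   T3   T4
   p0   0   -2    0    0    0
   p1   1    0   -2    0    0
   p2   1    0    0    2    2
   p3  -2    2    3   -1   -1

Candidate y = [2, 3, 1, 2]; check y·C column-wise:
  col T0: 2·0 + 3·1 + 1·1 + 2·-2 = 0
  col T1: 2·-2 + 3·0 + 1·0 + 2·2 = 0
  col T2: 2·0 + 3·-2 + 1·0 + 2·3 = 0
  col T3: 2·0 + 3·0 + 1·2 + 2·-1 = 0
  col T4: 2·0 + 3·0 + 1·2 + 2·-1 = 0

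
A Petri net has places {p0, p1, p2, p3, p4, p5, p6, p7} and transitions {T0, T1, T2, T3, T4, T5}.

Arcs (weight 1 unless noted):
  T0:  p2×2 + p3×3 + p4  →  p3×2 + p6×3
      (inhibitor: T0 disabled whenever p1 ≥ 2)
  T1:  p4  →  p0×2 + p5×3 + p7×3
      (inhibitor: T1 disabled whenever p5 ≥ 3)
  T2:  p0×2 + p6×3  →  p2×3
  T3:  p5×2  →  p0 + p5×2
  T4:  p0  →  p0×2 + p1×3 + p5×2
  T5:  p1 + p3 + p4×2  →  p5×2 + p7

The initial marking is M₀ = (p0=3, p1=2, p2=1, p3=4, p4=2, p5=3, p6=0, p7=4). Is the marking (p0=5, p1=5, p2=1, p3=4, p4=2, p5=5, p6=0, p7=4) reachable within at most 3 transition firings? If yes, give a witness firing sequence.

YES — reachable via ⟨T3, T4⟩ (2 firings)

step 1: fire T3:  (p0=3, p1=2, p2=1, p3=4, p4=2, p5=3, p6=0, p7=4) → (p0=4, p1=2, p2=1, p3=4, p4=2, p5=3, p6=0, p7=4)
step 2: fire T4:  (p0=4, p1=2, p2=1, p3=4, p4=2, p5=3, p6=0, p7=4) → (p0=5, p1=5, p2=1, p3=4, p4=2, p5=5, p6=0, p7=4)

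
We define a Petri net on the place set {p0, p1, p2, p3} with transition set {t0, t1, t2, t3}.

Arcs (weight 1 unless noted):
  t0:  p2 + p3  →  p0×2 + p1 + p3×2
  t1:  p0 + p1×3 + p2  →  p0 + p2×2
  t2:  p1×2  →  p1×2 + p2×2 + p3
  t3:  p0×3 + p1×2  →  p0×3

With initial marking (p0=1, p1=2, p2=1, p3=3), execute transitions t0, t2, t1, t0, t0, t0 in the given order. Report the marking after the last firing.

(p0=9, p1=3, p2=0, p3=8)

step 1: fire t0:  (p0=1, p1=2, p2=1, p3=3) → (p0=3, p1=3, p2=0, p3=4)
step 2: fire t2:  (p0=3, p1=3, p2=0, p3=4) → (p0=3, p1=3, p2=2, p3=5)
step 3: fire t1:  (p0=3, p1=3, p2=2, p3=5) → (p0=3, p1=0, p2=3, p3=5)
step 4: fire t0:  (p0=3, p1=0, p2=3, p3=5) → (p0=5, p1=1, p2=2, p3=6)
step 5: fire t0:  (p0=5, p1=1, p2=2, p3=6) → (p0=7, p1=2, p2=1, p3=7)
step 6: fire t0:  (p0=7, p1=2, p2=1, p3=7) → (p0=9, p1=3, p2=0, p3=8)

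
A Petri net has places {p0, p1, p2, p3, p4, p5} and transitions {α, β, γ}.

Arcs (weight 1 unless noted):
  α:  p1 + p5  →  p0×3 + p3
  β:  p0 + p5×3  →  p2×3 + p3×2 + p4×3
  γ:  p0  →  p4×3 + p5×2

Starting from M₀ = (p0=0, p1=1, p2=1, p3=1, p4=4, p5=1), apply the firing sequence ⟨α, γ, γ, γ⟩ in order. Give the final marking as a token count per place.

(p0=0, p1=0, p2=1, p3=2, p4=13, p5=6)

step 1: fire α:  (p0=0, p1=1, p2=1, p3=1, p4=4, p5=1) → (p0=3, p1=0, p2=1, p3=2, p4=4, p5=0)
step 2: fire γ:  (p0=3, p1=0, p2=1, p3=2, p4=4, p5=0) → (p0=2, p1=0, p2=1, p3=2, p4=7, p5=2)
step 3: fire γ:  (p0=2, p1=0, p2=1, p3=2, p4=7, p5=2) → (p0=1, p1=0, p2=1, p3=2, p4=10, p5=4)
step 4: fire γ:  (p0=1, p1=0, p2=1, p3=2, p4=10, p5=4) → (p0=0, p1=0, p2=1, p3=2, p4=13, p5=6)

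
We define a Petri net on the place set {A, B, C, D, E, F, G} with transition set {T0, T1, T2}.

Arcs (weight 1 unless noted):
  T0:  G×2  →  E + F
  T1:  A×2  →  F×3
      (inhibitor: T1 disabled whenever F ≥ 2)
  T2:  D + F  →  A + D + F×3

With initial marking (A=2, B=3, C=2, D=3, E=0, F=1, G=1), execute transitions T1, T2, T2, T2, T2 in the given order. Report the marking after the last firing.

(A=4, B=3, C=2, D=3, E=0, F=12, G=1)

step 1: fire T1:  (A=2, B=3, C=2, D=3, E=0, F=1, G=1) → (A=0, B=3, C=2, D=3, E=0, F=4, G=1)
step 2: fire T2:  (A=0, B=3, C=2, D=3, E=0, F=4, G=1) → (A=1, B=3, C=2, D=3, E=0, F=6, G=1)
step 3: fire T2:  (A=1, B=3, C=2, D=3, E=0, F=6, G=1) → (A=2, B=3, C=2, D=3, E=0, F=8, G=1)
step 4: fire T2:  (A=2, B=3, C=2, D=3, E=0, F=8, G=1) → (A=3, B=3, C=2, D=3, E=0, F=10, G=1)
step 5: fire T2:  (A=3, B=3, C=2, D=3, E=0, F=10, G=1) → (A=4, B=3, C=2, D=3, E=0, F=12, G=1)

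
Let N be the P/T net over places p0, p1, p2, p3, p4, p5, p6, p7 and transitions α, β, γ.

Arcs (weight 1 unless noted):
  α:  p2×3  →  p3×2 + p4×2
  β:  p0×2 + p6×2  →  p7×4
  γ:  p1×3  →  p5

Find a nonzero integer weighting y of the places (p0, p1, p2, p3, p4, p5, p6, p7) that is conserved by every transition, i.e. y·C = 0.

y = (p0:0, p1:0, p2:2, p3:3, p4:0, p5:0, p6:0, p7:0)

Incidence matrix C (rows=places, cols=transitions):
        α    β    γ
   p0   0   -2    0
   p1   0    0   -3
   p2  -3    0    0
   p3   2    0    0
   p4   2    0    0
   p5   0    0    1
   p6   0   -2    0
   p7   0    4    0

Candidate y = [0, 0, 2, 3, 0, 0, 0, 0]; check y·C column-wise:
  col α: 2·-3 + 3·2 + 0·2 = 0
  col β: 0·-2 + 2·0 + 3·0 + 0·-2 + 0·4 = 0
  col γ: 0·-3 + 2·0 + 3·0 + 0·1 = 0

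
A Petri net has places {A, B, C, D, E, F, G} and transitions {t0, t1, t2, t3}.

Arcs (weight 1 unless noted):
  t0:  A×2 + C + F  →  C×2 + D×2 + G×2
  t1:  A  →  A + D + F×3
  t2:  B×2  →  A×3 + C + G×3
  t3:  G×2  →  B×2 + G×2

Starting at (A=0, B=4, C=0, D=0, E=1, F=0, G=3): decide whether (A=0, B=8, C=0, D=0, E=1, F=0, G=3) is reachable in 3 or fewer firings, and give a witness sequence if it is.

YES — reachable via ⟨t3, t3⟩ (2 firings)

step 1: fire t3:  (A=0, B=4, C=0, D=0, E=1, F=0, G=3) → (A=0, B=6, C=0, D=0, E=1, F=0, G=3)
step 2: fire t3:  (A=0, B=6, C=0, D=0, E=1, F=0, G=3) → (A=0, B=8, C=0, D=0, E=1, F=0, G=3)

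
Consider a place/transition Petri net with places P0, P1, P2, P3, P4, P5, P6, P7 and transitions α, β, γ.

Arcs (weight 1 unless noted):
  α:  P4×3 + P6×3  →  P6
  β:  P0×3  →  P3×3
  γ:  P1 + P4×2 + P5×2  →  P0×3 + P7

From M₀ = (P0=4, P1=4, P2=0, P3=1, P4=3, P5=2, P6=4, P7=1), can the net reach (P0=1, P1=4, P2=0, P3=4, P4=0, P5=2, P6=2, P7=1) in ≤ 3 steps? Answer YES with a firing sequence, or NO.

step 1: fire α:  (P0=4, P1=4, P2=0, P3=1, P4=3, P5=2, P6=4, P7=1) → (P0=4, P1=4, P2=0, P3=1, P4=0, P5=2, P6=2, P7=1)
step 2: fire β:  (P0=4, P1=4, P2=0, P3=1, P4=0, P5=2, P6=2, P7=1) → (P0=1, P1=4, P2=0, P3=4, P4=0, P5=2, P6=2, P7=1)

YES — reachable via ⟨α, β⟩ (2 firings)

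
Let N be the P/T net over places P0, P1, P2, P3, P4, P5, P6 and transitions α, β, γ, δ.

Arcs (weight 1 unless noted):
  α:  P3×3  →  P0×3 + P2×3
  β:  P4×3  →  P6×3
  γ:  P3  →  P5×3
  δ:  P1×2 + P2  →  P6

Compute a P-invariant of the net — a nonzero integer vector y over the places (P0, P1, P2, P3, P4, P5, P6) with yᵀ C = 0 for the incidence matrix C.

y = (P0:2, P1:1, P2:-2, P3:0, P4:0, P5:0, P6:0)

Incidence matrix C (rows=places, cols=transitions):
        α    β    γ    δ
   P0   3    0    0    0
   P1   0    0    0   -2
   P2   3    0    0   -1
   P3  -3    0   -1    0
   P4   0   -3    0    0
   P5   0    0    3    0
   P6   0    3    0    1

Candidate y = [2, 1, -2, 0, 0, 0, 0]; check y·C column-wise:
  col α: 2·3 + 1·0 + -2·3 + 0·-3 = 0
  col β: 2·0 + 1·0 + -2·0 + 0·-3 + 0·3 = 0
  col γ: 2·0 + 1·0 + -2·0 + 0·-1 + 0·3 = 0
  col δ: 2·0 + 1·-2 + -2·-1 + 0·1 = 0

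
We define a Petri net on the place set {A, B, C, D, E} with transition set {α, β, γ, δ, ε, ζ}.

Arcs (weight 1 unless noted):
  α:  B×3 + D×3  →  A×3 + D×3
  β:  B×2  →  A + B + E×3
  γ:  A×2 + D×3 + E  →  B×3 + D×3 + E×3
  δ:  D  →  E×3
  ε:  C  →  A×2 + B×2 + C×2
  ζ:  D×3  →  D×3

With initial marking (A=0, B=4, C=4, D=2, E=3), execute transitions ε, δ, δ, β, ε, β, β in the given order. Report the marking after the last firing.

step 1: fire ε:  (A=0, B=4, C=4, D=2, E=3) → (A=2, B=6, C=5, D=2, E=3)
step 2: fire δ:  (A=2, B=6, C=5, D=2, E=3) → (A=2, B=6, C=5, D=1, E=6)
step 3: fire δ:  (A=2, B=6, C=5, D=1, E=6) → (A=2, B=6, C=5, D=0, E=9)
step 4: fire β:  (A=2, B=6, C=5, D=0, E=9) → (A=3, B=5, C=5, D=0, E=12)
step 5: fire ε:  (A=3, B=5, C=5, D=0, E=12) → (A=5, B=7, C=6, D=0, E=12)
step 6: fire β:  (A=5, B=7, C=6, D=0, E=12) → (A=6, B=6, C=6, D=0, E=15)
step 7: fire β:  (A=6, B=6, C=6, D=0, E=15) → (A=7, B=5, C=6, D=0, E=18)

(A=7, B=5, C=6, D=0, E=18)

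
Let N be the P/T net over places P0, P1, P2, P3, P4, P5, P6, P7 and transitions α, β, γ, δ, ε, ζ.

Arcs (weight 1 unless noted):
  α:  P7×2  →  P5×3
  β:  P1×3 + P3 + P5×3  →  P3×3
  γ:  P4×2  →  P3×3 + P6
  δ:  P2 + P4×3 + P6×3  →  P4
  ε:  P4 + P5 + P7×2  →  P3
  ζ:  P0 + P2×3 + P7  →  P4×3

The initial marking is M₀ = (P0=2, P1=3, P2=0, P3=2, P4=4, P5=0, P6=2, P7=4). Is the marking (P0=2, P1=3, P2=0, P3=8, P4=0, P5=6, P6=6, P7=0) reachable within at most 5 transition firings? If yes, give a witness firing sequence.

depth 0: 1 marking
depth 1: 3 markings reached so far
depth 2: 8 markings reached so far
depth 3: 13 markings reached so far
depth 4: 16 markings reached so far
depth 5: 17 markings reached so far
target is not among the 17 markings reachable within 5 steps

NO — not reachable within 5 firings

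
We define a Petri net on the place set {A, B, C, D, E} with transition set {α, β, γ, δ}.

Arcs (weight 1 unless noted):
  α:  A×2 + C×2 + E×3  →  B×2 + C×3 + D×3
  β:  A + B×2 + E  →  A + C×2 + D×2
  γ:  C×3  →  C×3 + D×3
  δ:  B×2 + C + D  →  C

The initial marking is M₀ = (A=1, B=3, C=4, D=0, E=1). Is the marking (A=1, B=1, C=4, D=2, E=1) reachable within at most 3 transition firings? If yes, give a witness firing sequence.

YES — reachable via ⟨γ, δ⟩ (2 firings)

step 1: fire γ:  (A=1, B=3, C=4, D=0, E=1) → (A=1, B=3, C=4, D=3, E=1)
step 2: fire δ:  (A=1, B=3, C=4, D=3, E=1) → (A=1, B=1, C=4, D=2, E=1)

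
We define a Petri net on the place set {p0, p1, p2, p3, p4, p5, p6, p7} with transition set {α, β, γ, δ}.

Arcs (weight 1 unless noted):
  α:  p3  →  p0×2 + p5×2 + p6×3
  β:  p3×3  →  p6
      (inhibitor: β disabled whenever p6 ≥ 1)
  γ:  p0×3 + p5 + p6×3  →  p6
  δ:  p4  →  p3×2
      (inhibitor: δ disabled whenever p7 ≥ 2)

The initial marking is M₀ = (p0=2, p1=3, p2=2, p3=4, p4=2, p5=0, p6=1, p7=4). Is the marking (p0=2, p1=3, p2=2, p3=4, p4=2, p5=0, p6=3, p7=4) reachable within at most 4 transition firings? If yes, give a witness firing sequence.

depth 0: 1 marking
depth 1: 2 markings reached so far
depth 2: 4 markings reached so far
depth 3: 6 markings reached so far
depth 4: 9 markings reached so far
target is not among the 9 markings reachable within 4 steps

NO — not reachable within 4 firings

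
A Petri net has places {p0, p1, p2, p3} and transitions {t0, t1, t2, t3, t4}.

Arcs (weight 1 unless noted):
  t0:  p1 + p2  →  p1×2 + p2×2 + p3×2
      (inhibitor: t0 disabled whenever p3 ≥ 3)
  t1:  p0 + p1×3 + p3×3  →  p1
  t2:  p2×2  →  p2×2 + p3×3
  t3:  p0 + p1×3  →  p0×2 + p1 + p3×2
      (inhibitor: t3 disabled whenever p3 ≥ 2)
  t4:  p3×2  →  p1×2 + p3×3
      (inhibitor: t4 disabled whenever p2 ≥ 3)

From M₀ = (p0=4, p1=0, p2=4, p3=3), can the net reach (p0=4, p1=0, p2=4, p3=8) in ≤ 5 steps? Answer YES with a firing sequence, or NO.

NO — not reachable within 5 firings

depth 0: 1 marking
depth 1: 2 markings reached so far
depth 2: 3 markings reached so far
depth 3: 4 markings reached so far
depth 4: 5 markings reached so far
depth 5: 6 markings reached so far
target is not among the 6 markings reachable within 5 steps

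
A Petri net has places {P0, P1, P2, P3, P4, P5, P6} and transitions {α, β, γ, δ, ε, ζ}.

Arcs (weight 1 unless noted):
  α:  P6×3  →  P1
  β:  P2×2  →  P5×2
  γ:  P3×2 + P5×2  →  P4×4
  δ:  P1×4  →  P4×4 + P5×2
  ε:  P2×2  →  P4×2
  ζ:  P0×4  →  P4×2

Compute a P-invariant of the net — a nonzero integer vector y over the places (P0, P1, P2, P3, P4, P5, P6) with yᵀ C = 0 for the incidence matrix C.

y = (P0:1, P1:3, P2:2, P3:2, P4:2, P5:2, P6:1)

Incidence matrix C (rows=places, cols=transitions):
        α    β    γ    δ    ε    ζ
   P0   0    0    0    0    0   -4
   P1   1    0    0   -4    0    0
   P2   0   -2    0    0   -2    0
   P3   0    0   -2    0    0    0
   P4   0    0    4    4    2    2
   P5   0    2   -2    2    0    0
   P6  -3    0    0    0    0    0

Candidate y = [1, 3, 2, 2, 2, 2, 1]; check y·C column-wise:
  col α: 1·0 + 3·1 + 2·0 + 2·0 + 2·0 + 2·0 + 1·-3 = 0
  col β: 1·0 + 3·0 + 2·-2 + 2·0 + 2·0 + 2·2 + 1·0 = 0
  col γ: 1·0 + 3·0 + 2·0 + 2·-2 + 2·4 + 2·-2 + 1·0 = 0
  col δ: 1·0 + 3·-4 + 2·0 + 2·0 + 2·4 + 2·2 + 1·0 = 0
  col ε: 1·0 + 3·0 + 2·-2 + 2·0 + 2·2 + 2·0 + 1·0 = 0
  col ζ: 1·-4 + 3·0 + 2·0 + 2·0 + 2·2 + 2·0 + 1·0 = 0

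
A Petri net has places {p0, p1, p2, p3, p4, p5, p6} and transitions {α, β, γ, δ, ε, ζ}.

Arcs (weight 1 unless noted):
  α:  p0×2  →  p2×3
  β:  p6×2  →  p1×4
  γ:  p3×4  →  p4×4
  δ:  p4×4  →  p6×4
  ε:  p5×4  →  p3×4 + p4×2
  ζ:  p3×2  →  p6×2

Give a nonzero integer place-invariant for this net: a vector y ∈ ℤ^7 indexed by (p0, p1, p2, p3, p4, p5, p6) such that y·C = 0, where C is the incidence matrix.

y = (p0:3, p1:0, p2:2, p3:0, p4:0, p5:0, p6:0)

Incidence matrix C (rows=places, cols=transitions):
        α    β    γ    δ    ε    ζ
   p0  -2    0    0    0    0    0
   p1   0    4    0    0    0    0
   p2   3    0    0    0    0    0
   p3   0    0   -4    0    4   -2
   p4   0    0    4   -4    2    0
   p5   0    0    0    0   -4    0
   p6   0   -2    0    4    0    2

Candidate y = [3, 0, 2, 0, 0, 0, 0]; check y·C column-wise:
  col α: 3·-2 + 2·3 = 0
  col β: 3·0 + 0·4 + 2·0 + 0·-2 = 0
  col γ: 3·0 + 2·0 + 0·-4 + 0·4 = 0
  col δ: 3·0 + 2·0 + 0·-4 + 0·4 = 0
  col ε: 3·0 + 2·0 + 0·4 + 0·2 + 0·-4 = 0
  col ζ: 3·0 + 2·0 + 0·-2 + 0·2 = 0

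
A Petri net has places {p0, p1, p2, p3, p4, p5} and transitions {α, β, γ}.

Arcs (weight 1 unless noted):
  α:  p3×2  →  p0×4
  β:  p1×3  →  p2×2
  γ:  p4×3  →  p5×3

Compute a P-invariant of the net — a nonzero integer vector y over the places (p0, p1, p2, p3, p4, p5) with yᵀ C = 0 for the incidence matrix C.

Incidence matrix C (rows=places, cols=transitions):
        α    β    γ
   p0   4    0    0
   p1   0   -3    0
   p2   0    2    0
   p3  -2    0    0
   p4   0    0   -3
   p5   0    0    3

Candidate y = [0, 2, 3, 0, 0, 0]; check y·C column-wise:
  col α: 0·4 + 2·0 + 3·0 + 0·-2 = 0
  col β: 2·-3 + 3·2 = 0
  col γ: 2·0 + 3·0 + 0·-3 + 0·3 = 0

y = (p0:0, p1:2, p2:3, p3:0, p4:0, p5:0)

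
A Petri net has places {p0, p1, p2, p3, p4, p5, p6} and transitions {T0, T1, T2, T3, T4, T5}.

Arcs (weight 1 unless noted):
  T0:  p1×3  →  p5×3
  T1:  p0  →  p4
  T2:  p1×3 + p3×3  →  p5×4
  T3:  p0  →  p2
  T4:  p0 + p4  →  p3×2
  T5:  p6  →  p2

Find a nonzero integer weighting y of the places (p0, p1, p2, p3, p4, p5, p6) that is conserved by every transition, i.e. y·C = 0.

Incidence matrix C (rows=places, cols=transitions):
       T0   T1   T2   T3   T4   T5
   p0   0   -1    0   -1   -1    0
   p1  -3    0   -3    0    0    0
   p2   0    0    0    1    0    1
   p3   0    0   -3    0    2    0
   p4   0    1    0    0   -1    0
   p5   3    0    4    0    0    0
   p6   0    0    0    0    0   -1

Candidate y = [1, 3, 1, 1, 1, 3, 1]; check y·C column-wise:
  col T0: 1·0 + 3·-3 + 1·0 + 1·0 + 1·0 + 3·3 + 1·0 = 0
  col T1: 1·-1 + 3·0 + 1·0 + 1·0 + 1·1 + 3·0 + 1·0 = 0
  col T2: 1·0 + 3·-3 + 1·0 + 1·-3 + 1·0 + 3·4 + 1·0 = 0
  col T3: 1·-1 + 3·0 + 1·1 + 1·0 + 1·0 + 3·0 + 1·0 = 0
  col T4: 1·-1 + 3·0 + 1·0 + 1·2 + 1·-1 + 3·0 + 1·0 = 0
  col T5: 1·0 + 3·0 + 1·1 + 1·0 + 1·0 + 3·0 + 1·-1 = 0

y = (p0:1, p1:3, p2:1, p3:1, p4:1, p5:3, p6:1)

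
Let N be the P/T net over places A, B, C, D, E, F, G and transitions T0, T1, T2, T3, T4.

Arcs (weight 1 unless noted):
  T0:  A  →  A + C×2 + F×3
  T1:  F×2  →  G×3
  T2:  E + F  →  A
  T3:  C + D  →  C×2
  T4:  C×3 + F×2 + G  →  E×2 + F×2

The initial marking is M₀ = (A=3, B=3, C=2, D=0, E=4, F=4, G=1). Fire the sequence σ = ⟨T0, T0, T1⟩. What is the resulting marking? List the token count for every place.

step 1: fire T0:  (A=3, B=3, C=2, D=0, E=4, F=4, G=1) → (A=3, B=3, C=4, D=0, E=4, F=7, G=1)
step 2: fire T0:  (A=3, B=3, C=4, D=0, E=4, F=7, G=1) → (A=3, B=3, C=6, D=0, E=4, F=10, G=1)
step 3: fire T1:  (A=3, B=3, C=6, D=0, E=4, F=10, G=1) → (A=3, B=3, C=6, D=0, E=4, F=8, G=4)

(A=3, B=3, C=6, D=0, E=4, F=8, G=4)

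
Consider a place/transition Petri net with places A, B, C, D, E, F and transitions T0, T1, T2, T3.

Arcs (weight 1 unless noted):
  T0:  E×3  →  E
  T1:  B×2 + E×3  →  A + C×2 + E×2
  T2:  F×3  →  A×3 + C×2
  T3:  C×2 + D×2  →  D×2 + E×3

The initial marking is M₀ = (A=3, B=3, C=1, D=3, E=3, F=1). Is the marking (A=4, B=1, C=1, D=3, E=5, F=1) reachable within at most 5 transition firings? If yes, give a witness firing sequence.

YES — reachable via ⟨T1, T3⟩ (2 firings)

step 1: fire T1:  (A=3, B=3, C=1, D=3, E=3, F=1) → (A=4, B=1, C=3, D=3, E=2, F=1)
step 2: fire T3:  (A=4, B=1, C=3, D=3, E=2, F=1) → (A=4, B=1, C=1, D=3, E=5, F=1)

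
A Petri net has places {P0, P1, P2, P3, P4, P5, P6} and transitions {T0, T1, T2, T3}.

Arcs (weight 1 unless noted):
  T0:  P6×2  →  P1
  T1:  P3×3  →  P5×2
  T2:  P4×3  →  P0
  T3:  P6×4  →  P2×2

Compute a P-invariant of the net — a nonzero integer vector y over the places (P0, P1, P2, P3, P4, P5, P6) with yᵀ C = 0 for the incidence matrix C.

y = (P0:3, P1:0, P2:0, P3:0, P4:1, P5:0, P6:0)

Incidence matrix C (rows=places, cols=transitions):
       T0   T1   T2   T3
   P0   0    0    1    0
   P1   1    0    0    0
   P2   0    0    0    2
   P3   0   -3    0    0
   P4   0    0   -3    0
   P5   0    2    0    0
   P6  -2    0    0   -4

Candidate y = [3, 0, 0, 0, 1, 0, 0]; check y·C column-wise:
  col T0: 3·0 + 0·1 + 1·0 + 0·-2 = 0
  col T1: 3·0 + 0·-3 + 1·0 + 0·2 = 0
  col T2: 3·1 + 1·-3 = 0
  col T3: 3·0 + 0·2 + 1·0 + 0·-4 = 0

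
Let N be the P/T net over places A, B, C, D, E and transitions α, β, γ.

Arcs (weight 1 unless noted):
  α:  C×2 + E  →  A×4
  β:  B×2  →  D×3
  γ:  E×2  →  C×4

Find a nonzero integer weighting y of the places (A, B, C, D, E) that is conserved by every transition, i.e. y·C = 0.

y = (A:0, B:3, C:0, D:2, E:0)

Incidence matrix C (rows=places, cols=transitions):
        α    β    γ
    A   4    0    0
    B   0   -2    0
    C  -2    0    4
    D   0    3    0
    E  -1    0   -2

Candidate y = [0, 3, 0, 2, 0]; check y·C column-wise:
  col α: 0·4 + 3·0 + 0·-2 + 2·0 + 0·-1 = 0
  col β: 3·-2 + 2·3 = 0
  col γ: 3·0 + 0·4 + 2·0 + 0·-2 = 0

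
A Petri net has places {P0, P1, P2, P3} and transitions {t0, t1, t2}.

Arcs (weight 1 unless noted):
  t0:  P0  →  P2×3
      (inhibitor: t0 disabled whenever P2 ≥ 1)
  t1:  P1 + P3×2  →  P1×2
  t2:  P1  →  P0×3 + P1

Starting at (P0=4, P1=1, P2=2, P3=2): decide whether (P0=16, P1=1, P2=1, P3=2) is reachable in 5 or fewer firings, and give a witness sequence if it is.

depth 0: 1 marking
depth 1: 3 markings reached so far
depth 2: 5 markings reached so far
depth 3: 7 markings reached so far
depth 4: 9 markings reached so far
depth 5: 11 markings reached so far
target is not among the 11 markings reachable within 5 steps

NO — not reachable within 5 firings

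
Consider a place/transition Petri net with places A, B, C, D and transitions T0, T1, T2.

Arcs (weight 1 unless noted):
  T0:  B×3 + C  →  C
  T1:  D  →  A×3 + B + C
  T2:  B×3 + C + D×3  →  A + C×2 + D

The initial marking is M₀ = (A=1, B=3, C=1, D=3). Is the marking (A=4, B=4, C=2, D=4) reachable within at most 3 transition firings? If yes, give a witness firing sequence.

depth 0: 1 marking
depth 1: 4 markings reached so far
depth 2: 7 markings reached so far
depth 3: 9 markings reached so far
target is not among the 9 markings reachable within 3 steps

NO — not reachable within 3 firings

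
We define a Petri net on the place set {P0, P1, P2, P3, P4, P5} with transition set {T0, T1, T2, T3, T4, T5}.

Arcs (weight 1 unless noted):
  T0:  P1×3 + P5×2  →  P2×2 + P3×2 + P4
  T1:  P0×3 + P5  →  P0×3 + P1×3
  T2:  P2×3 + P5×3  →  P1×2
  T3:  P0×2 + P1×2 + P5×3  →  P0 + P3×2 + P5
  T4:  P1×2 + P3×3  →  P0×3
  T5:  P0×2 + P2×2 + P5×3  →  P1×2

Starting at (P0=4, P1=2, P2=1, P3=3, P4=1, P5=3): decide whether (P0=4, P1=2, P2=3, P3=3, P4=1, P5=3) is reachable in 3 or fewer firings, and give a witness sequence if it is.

depth 0: 1 marking
depth 1: 4 markings reached so far
depth 2: 8 markings reached so far
depth 3: 12 markings reached so far
target is not among the 12 markings reachable within 3 steps

NO — not reachable within 3 firings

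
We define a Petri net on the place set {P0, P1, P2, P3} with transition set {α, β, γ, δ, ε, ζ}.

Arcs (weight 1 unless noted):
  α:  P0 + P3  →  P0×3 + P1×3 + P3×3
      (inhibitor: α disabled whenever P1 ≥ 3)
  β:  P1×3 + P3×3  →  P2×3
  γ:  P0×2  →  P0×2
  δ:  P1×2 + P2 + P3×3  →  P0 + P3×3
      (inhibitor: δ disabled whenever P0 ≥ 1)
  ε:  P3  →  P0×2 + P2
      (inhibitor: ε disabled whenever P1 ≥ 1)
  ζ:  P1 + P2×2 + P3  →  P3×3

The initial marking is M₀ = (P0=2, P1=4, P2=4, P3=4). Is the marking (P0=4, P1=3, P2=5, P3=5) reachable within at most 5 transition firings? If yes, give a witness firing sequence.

step 1: fire β:  (P0=2, P1=4, P2=4, P3=4) → (P0=2, P1=1, P2=7, P3=1)
step 2: fire α:  (P0=2, P1=1, P2=7, P3=1) → (P0=4, P1=4, P2=7, P3=3)
step 3: fire ζ:  (P0=4, P1=4, P2=7, P3=3) → (P0=4, P1=3, P2=5, P3=5)

YES — reachable via ⟨β, α, ζ⟩ (3 firings)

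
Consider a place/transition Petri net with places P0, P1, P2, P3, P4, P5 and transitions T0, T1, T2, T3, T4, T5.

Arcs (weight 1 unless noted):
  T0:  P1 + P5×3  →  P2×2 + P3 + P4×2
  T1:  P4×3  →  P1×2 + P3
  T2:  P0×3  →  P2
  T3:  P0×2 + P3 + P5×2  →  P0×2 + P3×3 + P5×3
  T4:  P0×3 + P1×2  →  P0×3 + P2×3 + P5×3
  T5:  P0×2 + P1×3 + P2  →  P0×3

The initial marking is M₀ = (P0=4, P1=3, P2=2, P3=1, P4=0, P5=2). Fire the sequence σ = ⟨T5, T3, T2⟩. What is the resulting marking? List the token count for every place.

(P0=2, P1=0, P2=2, P3=3, P4=0, P5=3)

step 1: fire T5:  (P0=4, P1=3, P2=2, P3=1, P4=0, P5=2) → (P0=5, P1=0, P2=1, P3=1, P4=0, P5=2)
step 2: fire T3:  (P0=5, P1=0, P2=1, P3=1, P4=0, P5=2) → (P0=5, P1=0, P2=1, P3=3, P4=0, P5=3)
step 3: fire T2:  (P0=5, P1=0, P2=1, P3=3, P4=0, P5=3) → (P0=2, P1=0, P2=2, P3=3, P4=0, P5=3)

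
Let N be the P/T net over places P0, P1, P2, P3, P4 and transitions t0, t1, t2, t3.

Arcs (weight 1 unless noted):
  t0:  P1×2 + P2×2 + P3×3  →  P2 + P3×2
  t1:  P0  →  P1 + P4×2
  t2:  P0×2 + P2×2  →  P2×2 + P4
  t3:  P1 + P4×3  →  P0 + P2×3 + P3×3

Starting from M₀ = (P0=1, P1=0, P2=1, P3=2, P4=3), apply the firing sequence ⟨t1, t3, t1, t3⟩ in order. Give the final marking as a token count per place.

(P0=1, P1=0, P2=7, P3=8, P4=1)

step 1: fire t1:  (P0=1, P1=0, P2=1, P3=2, P4=3) → (P0=0, P1=1, P2=1, P3=2, P4=5)
step 2: fire t3:  (P0=0, P1=1, P2=1, P3=2, P4=5) → (P0=1, P1=0, P2=4, P3=5, P4=2)
step 3: fire t1:  (P0=1, P1=0, P2=4, P3=5, P4=2) → (P0=0, P1=1, P2=4, P3=5, P4=4)
step 4: fire t3:  (P0=0, P1=1, P2=4, P3=5, P4=4) → (P0=1, P1=0, P2=7, P3=8, P4=1)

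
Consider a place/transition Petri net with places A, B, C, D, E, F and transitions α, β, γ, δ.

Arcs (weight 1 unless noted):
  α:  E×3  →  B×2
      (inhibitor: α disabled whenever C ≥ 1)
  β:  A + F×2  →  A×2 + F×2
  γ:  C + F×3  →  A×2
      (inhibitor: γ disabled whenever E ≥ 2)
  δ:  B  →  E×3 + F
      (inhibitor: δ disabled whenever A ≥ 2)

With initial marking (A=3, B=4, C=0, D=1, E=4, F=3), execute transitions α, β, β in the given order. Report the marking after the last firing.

step 1: fire α:  (A=3, B=4, C=0, D=1, E=4, F=3) → (A=3, B=6, C=0, D=1, E=1, F=3)
step 2: fire β:  (A=3, B=6, C=0, D=1, E=1, F=3) → (A=4, B=6, C=0, D=1, E=1, F=3)
step 3: fire β:  (A=4, B=6, C=0, D=1, E=1, F=3) → (A=5, B=6, C=0, D=1, E=1, F=3)

(A=5, B=6, C=0, D=1, E=1, F=3)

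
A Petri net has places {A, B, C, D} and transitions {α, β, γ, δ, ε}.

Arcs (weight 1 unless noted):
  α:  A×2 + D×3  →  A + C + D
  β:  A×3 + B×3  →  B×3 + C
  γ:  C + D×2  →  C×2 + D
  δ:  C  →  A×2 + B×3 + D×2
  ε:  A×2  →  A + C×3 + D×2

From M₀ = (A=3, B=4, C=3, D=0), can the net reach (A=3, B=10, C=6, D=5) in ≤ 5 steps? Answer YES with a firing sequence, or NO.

step 1: fire β:  (A=3, B=4, C=3, D=0) → (A=0, B=4, C=4, D=0)
step 2: fire δ:  (A=0, B=4, C=4, D=0) → (A=2, B=7, C=3, D=2)
step 3: fire γ:  (A=2, B=7, C=3, D=2) → (A=2, B=7, C=4, D=1)
step 4: fire δ:  (A=2, B=7, C=4, D=1) → (A=4, B=10, C=3, D=3)
step 5: fire ε:  (A=4, B=10, C=3, D=3) → (A=3, B=10, C=6, D=5)

YES — reachable via ⟨β, δ, γ, δ, ε⟩ (5 firings)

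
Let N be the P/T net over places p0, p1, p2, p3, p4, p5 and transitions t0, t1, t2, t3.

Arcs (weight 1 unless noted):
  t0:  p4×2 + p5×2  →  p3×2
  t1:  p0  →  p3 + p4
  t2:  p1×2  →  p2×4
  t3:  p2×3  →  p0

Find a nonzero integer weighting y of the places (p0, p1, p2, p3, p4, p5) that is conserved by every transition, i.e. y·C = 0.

y = (p0:6, p1:4, p2:2, p3:3, p4:3, p5:0)

Incidence matrix C (rows=places, cols=transitions):
       t0   t1   t2   t3
   p0   0   -1    0    1
   p1   0    0   -2    0
   p2   0    0    4   -3
   p3   2    1    0    0
   p4  -2    1    0    0
   p5  -2    0    0    0

Candidate y = [6, 4, 2, 3, 3, 0]; check y·C column-wise:
  col t0: 6·0 + 4·0 + 2·0 + 3·2 + 3·-2 + 0·-2 = 0
  col t1: 6·-1 + 4·0 + 2·0 + 3·1 + 3·1 = 0
  col t2: 6·0 + 4·-2 + 2·4 + 3·0 + 3·0 = 0
  col t3: 6·1 + 4·0 + 2·-3 + 3·0 + 3·0 = 0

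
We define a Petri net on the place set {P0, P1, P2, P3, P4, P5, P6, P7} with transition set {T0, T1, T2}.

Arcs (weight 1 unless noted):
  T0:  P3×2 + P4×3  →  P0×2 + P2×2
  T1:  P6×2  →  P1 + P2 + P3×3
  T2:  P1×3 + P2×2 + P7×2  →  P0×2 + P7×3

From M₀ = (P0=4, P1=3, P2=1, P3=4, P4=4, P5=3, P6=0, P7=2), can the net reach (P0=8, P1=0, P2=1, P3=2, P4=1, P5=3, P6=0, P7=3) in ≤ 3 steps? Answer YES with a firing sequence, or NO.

YES — reachable via ⟨T0, T2⟩ (2 firings)

step 1: fire T0:  (P0=4, P1=3, P2=1, P3=4, P4=4, P5=3, P6=0, P7=2) → (P0=6, P1=3, P2=3, P3=2, P4=1, P5=3, P6=0, P7=2)
step 2: fire T2:  (P0=6, P1=3, P2=3, P3=2, P4=1, P5=3, P6=0, P7=2) → (P0=8, P1=0, P2=1, P3=2, P4=1, P5=3, P6=0, P7=3)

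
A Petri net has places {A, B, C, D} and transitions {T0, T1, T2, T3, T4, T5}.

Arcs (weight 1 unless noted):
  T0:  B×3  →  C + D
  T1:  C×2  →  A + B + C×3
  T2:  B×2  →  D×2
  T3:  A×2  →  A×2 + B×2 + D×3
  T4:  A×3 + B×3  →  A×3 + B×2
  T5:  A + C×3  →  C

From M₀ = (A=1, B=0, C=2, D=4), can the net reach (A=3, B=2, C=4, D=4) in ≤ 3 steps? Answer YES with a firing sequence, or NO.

step 1: fire T1:  (A=1, B=0, C=2, D=4) → (A=2, B=1, C=3, D=4)
step 2: fire T1:  (A=2, B=1, C=3, D=4) → (A=3, B=2, C=4, D=4)

YES — reachable via ⟨T1, T1⟩ (2 firings)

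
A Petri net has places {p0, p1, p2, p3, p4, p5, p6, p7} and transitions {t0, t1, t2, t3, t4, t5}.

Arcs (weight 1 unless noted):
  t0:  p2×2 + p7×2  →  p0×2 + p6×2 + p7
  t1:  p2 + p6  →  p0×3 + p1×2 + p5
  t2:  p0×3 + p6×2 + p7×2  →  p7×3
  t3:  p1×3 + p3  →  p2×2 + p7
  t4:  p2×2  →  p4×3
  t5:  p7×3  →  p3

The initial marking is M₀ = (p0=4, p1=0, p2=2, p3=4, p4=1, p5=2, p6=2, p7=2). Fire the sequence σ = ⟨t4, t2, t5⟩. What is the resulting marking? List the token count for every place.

step 1: fire t4:  (p0=4, p1=0, p2=2, p3=4, p4=1, p5=2, p6=2, p7=2) → (p0=4, p1=0, p2=0, p3=4, p4=4, p5=2, p6=2, p7=2)
step 2: fire t2:  (p0=4, p1=0, p2=0, p3=4, p4=4, p5=2, p6=2, p7=2) → (p0=1, p1=0, p2=0, p3=4, p4=4, p5=2, p6=0, p7=3)
step 3: fire t5:  (p0=1, p1=0, p2=0, p3=4, p4=4, p5=2, p6=0, p7=3) → (p0=1, p1=0, p2=0, p3=5, p4=4, p5=2, p6=0, p7=0)

(p0=1, p1=0, p2=0, p3=5, p4=4, p5=2, p6=0, p7=0)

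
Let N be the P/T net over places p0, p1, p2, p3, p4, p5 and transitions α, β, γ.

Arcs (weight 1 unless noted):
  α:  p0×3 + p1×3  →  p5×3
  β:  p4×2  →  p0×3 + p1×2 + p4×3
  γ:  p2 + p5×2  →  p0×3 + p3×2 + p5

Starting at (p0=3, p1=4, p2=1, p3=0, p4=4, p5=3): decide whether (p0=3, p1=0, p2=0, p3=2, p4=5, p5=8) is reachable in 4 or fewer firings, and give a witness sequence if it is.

YES — reachable via ⟨α, β, α, γ⟩ (4 firings)

step 1: fire α:  (p0=3, p1=4, p2=1, p3=0, p4=4, p5=3) → (p0=0, p1=1, p2=1, p3=0, p4=4, p5=6)
step 2: fire β:  (p0=0, p1=1, p2=1, p3=0, p4=4, p5=6) → (p0=3, p1=3, p2=1, p3=0, p4=5, p5=6)
step 3: fire α:  (p0=3, p1=3, p2=1, p3=0, p4=5, p5=6) → (p0=0, p1=0, p2=1, p3=0, p4=5, p5=9)
step 4: fire γ:  (p0=0, p1=0, p2=1, p3=0, p4=5, p5=9) → (p0=3, p1=0, p2=0, p3=2, p4=5, p5=8)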